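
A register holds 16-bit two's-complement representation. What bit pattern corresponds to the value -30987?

|-30987| = 30987 = 0111100100001011 in 16 bits.
Invert the bits: 1000011011110100. Add 1: 1000011011110101.

1000011011110101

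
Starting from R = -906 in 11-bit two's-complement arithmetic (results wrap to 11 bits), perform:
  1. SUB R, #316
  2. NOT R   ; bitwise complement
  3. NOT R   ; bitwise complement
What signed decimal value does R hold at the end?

Start: R = -906 = 10001110110.
R = -906 − 316 = -1222; wraps to 826 = 01100111010
R = NOT 01100111010 = 10011000101 = -827
R = NOT 10011000101 = 01100111010 = 826

826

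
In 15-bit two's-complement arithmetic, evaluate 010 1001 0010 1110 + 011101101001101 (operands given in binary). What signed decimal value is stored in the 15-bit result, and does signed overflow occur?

-7045; overflow

010 1001 0010 1110 → 010100100101110 = 10542 (signed)
011101101001101 = 15181 (signed)
  010100100101110
+ 011101101001101
= 110010001111011
Result 110010001111011: MSB = 1 → 25723 − 32768 = -7045.
Both addends are non-negative but the stored result is negative: signed overflow. The true value 10542 + 15181 = 25723 lies outside [-16384, 16383].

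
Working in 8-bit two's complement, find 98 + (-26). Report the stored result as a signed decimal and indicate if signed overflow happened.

98 → 01100010
-26 → 11100110
  01100010
+ 11100110
= 01001000  (discard carry-out 1)
Result 01001000: MSB = 0 → value 72.
Addends have opposite signs, so signed overflow cannot occur.

72; no overflow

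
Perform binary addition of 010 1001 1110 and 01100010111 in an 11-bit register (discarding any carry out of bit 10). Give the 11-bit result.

  01010011110
+ 01100010111
= 10110110101

10110110101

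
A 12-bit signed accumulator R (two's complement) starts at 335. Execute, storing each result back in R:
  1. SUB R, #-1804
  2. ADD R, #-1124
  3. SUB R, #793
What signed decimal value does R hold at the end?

222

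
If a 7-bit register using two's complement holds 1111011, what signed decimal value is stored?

MSB is 1, so the value is negative.
Unsigned reading: 123. Subtract 2^7 = 128: 123 − 128 = -5.

-5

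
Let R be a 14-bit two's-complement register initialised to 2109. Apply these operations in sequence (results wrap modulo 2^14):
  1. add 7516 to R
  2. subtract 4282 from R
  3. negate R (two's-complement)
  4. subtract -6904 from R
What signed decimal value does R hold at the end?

Start: R = 2109 = 00100000111101.
R = 2109 + 7516 = 9625; wraps to -6759 = 10010110011001
R = -6759 − 4282 = -11041; wraps to 5343 = 01010011011111
R = −(5343) = -5343 = 10101100100001
R = -5343 − (-6904) = 1561 = 00011000011001

1561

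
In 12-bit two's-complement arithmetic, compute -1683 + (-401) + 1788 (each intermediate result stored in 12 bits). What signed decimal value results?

-296

-1683 + (-401) = -2084 → wraps to 2012 (011111011100)
2012 + 1788 = 3800 → wraps to -296 (111011011000)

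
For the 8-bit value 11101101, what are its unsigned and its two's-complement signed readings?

Unsigned: 11101101 = 237.
Signed: MSB=1 → 237 − 256 = -19.

unsigned = 237, signed = -19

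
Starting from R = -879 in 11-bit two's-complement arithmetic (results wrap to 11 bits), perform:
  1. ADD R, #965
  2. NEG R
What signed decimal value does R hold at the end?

-86

Start: R = -879 = 10010010001.
R = -879 + 965 = 86 = 00001010110
R = −(86) = -86 = 11110101010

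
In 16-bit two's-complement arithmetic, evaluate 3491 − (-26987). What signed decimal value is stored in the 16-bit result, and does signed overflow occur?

3491 → 0000110110100011
-26987 → 1001011010010101
Subtract via negate-and-add: invert 1001011010010101 + 1 = 0110100101101011 (i.e. 26987).
  0000110110100011
+ 0110100101101011
= 0111011100001110
Result 0111011100001110: MSB = 0 → value 30478.
Both addends (after negating the subtrahend) are non-negative and so is the stored result: no signed overflow.

30478; no overflow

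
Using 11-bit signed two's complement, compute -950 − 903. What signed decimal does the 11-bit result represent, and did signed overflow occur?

-950 → 10001001010
903 → 01110000111
Subtract via negate-and-add: invert 01110000111 + 1 = 10001111001 (i.e. -903).
  10001001010
+ 10001111001
= 00011000011  (discard carry-out 1)
Result 00011000011: MSB = 0 → value 195.
Both addends (after negating the subtrahend) are negative but the stored result is non-negative: signed overflow. The true value -950 − 903 = -1853 lies outside [-1024, 1023].

195; overflow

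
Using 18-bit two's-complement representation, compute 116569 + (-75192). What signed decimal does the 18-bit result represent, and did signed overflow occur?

41377; no overflow

116569 → 011100011101011001
-75192 → 101101101001001000
  011100011101011001
+ 101101101001001000
= 001010000110100001  (discard carry-out 1)
Result 001010000110100001: MSB = 0 → value 41377.
Addends have opposite signs, so signed overflow cannot occur.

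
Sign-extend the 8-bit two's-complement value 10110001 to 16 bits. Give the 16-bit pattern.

1111111110110001

MSB of 10110001 is 1; replicate it into the new high bits.
11111111|10110001 → 1111111110110001 (still -79).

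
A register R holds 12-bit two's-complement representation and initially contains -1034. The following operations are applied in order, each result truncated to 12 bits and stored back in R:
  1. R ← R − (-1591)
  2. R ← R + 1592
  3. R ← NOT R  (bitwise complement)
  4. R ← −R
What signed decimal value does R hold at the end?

-1946

Start: R = -1034 = 101111110110.
R = -1034 − (-1591) = 557 = 001000101101
R = 557 + 1592 = 2149; wraps to -1947 = 100001100101
R = NOT 100001100101 = 011110011010 = 1946
R = −(1946) = -1946 = 100001100110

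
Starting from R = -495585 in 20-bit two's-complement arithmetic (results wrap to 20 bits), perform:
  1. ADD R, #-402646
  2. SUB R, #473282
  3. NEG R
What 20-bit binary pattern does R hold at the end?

Start: R = -495585 = 10000111000000011111.
R = -495585 + (-402646) = -898231; wraps to 150345 = 00100100101101001001
R = 150345 − 473282 = -322937 = 10110001001010000111
R = −(-322937) = 322937 = 01001110110101111001

01001110110101111001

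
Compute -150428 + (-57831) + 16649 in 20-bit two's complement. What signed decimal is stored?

-150428 + (-57831) = -208259 (11001101001001111101)
-208259 + 16649 = -191610 (11010001001110000110)

-191610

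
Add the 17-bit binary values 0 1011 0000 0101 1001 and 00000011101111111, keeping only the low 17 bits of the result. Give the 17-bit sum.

  01011000001011001
+ 00000011101111111
= 01011011111011000

01011011111011000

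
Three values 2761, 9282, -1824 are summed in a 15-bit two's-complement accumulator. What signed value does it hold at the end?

10219

2761 + 9282 = 12043 (010111100001011)
12043 + (-1824) = 10219 (010011111101011)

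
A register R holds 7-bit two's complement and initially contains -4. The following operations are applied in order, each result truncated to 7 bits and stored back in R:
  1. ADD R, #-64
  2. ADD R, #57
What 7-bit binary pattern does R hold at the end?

1110101

Start: R = -4 = 1111100.
R = -4 + (-64) = -68; wraps to 60 = 0111100
R = 60 + 57 = 117; wraps to -11 = 1110101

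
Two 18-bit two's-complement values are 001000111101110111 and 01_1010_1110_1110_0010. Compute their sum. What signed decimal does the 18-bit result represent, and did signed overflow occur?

-115111; overflow

001000111101110111 = 36727 (signed)
01_1010_1110_1110_0010 → 011010111011100010 = 110306 (signed)
  001000111101110111
+ 011010111011100010
= 100011111001011001
Result 100011111001011001: MSB = 1 → 147033 − 262144 = -115111.
Both addends are non-negative but the stored result is negative: signed overflow. The true value 36727 + 110306 = 147033 lies outside [-131072, 131071].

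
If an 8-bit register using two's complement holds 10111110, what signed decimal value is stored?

-66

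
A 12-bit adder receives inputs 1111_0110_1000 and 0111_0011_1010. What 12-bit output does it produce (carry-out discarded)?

011010100010

  111101101000
+ 011100111010
= 011010100010  (discard carry-out 1)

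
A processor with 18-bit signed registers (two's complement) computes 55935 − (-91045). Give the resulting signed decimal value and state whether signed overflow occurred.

55935 → 001101101001111111
-91045 → 101001110001011011
Subtract via negate-and-add: invert 101001110001011011 + 1 = 010110001110100101 (i.e. 91045).
  001101101001111111
+ 010110001110100101
= 100011111000100100
Result 100011111000100100: MSB = 1 → 146980 − 262144 = -115164.
Both addends (after negating the subtrahend) are non-negative but the stored result is negative: signed overflow. The true value 55935 − (-91045) = 146980 lies outside [-131072, 131071].

-115164; overflow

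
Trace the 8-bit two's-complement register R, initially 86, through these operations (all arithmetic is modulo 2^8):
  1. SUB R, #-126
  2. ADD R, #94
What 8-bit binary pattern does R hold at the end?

Start: R = 86 = 01010110.
R = 86 − (-126) = 212; wraps to -44 = 11010100
R = -44 + 94 = 50 = 00110010

00110010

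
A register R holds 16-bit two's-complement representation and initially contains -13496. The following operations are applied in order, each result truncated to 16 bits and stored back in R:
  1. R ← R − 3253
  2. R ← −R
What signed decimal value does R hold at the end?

Start: R = -13496 = 1100101101001000.
R = -13496 − 3253 = -16749 = 1011111010010011
R = −(-16749) = 16749 = 0100000101101101

16749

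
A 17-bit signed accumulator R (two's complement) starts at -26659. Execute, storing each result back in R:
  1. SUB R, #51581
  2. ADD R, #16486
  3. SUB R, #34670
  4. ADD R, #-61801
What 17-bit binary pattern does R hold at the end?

11001010111101111

Start: R = -26659 = 11001011111011101.
R = -26659 − 51581 = -78240; wraps to 52832 = 01100111001100000
R = 52832 + 16486 = 69318; wraps to -61754 = 10000111011000110
R = -61754 − 34670 = -96424; wraps to 34648 = 01000011101011000
R = 34648 + (-61801) = -27153 = 11001010111101111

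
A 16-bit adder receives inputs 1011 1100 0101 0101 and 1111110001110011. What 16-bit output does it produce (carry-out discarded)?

  1011110001010101
+ 1111110001110011
= 1011100011001000  (discard carry-out 1)

1011100011001000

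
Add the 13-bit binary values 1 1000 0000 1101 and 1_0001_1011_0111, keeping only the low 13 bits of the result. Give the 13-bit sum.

0100111000100

  1100000001101
+ 1000110110111
= 0100111000100  (discard carry-out 1)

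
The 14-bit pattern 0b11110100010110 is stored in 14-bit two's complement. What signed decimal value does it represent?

MSB is 1, so the value is negative.
Unsigned reading: 15638. Subtract 2^14 = 16384: 15638 − 16384 = -746.

-746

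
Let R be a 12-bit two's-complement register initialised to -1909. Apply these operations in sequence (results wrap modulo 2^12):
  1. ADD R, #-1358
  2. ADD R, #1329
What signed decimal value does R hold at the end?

Start: R = -1909 = 100010001011.
R = -1909 + (-1358) = -3267; wraps to 829 = 001100111101
R = 829 + 1329 = 2158; wraps to -1938 = 100001101110

-1938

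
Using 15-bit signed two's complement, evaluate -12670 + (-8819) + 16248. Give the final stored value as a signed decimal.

-12670 + (-8819) = -21489 → wraps to 11279 (010110000001111)
11279 + 16248 = 27527 → wraps to -5241 (110101110000111)

-5241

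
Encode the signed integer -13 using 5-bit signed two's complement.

10011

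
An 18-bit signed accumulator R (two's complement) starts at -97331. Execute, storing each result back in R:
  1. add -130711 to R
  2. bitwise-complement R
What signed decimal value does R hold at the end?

Start: R = -97331 = 101000001111001101.
R = -97331 + (-130711) = -228042; wraps to 34102 = 001000010100110110
R = NOT 001000010100110110 = 110111101011001001 = -34103

-34103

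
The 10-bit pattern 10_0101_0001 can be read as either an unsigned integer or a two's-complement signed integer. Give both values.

unsigned = 593, signed = -431

Unsigned: 1001010001 = 593.
Signed: MSB=1 → 593 − 1024 = -431.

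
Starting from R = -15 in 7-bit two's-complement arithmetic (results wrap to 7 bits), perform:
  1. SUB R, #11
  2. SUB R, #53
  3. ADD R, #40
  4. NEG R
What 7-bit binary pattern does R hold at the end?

0100111

Start: R = -15 = 1110001.
R = -15 − 11 = -26 = 1100110
R = -26 − 53 = -79; wraps to 49 = 0110001
R = 49 + 40 = 89; wraps to -39 = 1011001
R = −(-39) = 39 = 0100111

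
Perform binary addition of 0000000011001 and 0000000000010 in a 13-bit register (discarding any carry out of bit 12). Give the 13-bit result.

0000000011011

  0000000011001
+ 0000000000010
= 0000000011011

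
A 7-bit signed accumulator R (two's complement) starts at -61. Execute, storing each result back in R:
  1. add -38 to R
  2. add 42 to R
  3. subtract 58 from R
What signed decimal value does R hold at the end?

13

Start: R = -61 = 1000011.
R = -61 + (-38) = -99; wraps to 29 = 0011101
R = 29 + 42 = 71; wraps to -57 = 1000111
R = -57 − 58 = -115; wraps to 13 = 0001101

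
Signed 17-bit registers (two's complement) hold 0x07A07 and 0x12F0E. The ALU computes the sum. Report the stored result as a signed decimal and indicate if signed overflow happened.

-22251; no overflow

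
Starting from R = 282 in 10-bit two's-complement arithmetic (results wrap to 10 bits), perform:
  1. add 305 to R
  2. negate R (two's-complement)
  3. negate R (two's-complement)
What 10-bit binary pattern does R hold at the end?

Start: R = 282 = 0100011010.
R = 282 + 305 = 587; wraps to -437 = 1001001011
R = −(-437) = 437 = 0110110101
R = −(437) = -437 = 1001001011

1001001011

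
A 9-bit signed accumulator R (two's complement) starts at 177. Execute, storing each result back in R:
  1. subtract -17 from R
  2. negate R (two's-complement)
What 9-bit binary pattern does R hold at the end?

100111110

Start: R = 177 = 010110001.
R = 177 − (-17) = 194 = 011000010
R = −(194) = -194 = 100111110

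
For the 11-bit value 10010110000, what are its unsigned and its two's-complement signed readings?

Unsigned: 10010110000 = 1200.
Signed: MSB=1 → 1200 − 2048 = -848.

unsigned = 1200, signed = -848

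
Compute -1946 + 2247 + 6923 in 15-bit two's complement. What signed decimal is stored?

7224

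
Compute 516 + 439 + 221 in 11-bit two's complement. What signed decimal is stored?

-872

516 + 439 = 955 (01110111011)
955 + 221 = 1176 → wraps to -872 (10010011000)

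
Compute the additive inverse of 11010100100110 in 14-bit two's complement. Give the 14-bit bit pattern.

Invert: 00101011011001. Add 1: 00101011011010.
Check: 11010100100110 = -2778, 00101011011010 = 2778.

00101011011010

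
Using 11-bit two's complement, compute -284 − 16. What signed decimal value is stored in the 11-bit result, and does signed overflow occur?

-300; no overflow

-284 → 11011100100
16 → 00000010000
Subtract via negate-and-add: invert 00000010000 + 1 = 11111110000 (i.e. -16).
  11011100100
+ 11111110000
= 11011010100  (discard carry-out 1)
Result 11011010100: MSB = 1 → 1748 − 2048 = -300.
Both addends (after negating the subtrahend) are negative and so is the stored result: no signed overflow.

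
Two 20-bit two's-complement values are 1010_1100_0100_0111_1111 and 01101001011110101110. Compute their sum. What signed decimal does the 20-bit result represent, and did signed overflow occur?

89133; no overflow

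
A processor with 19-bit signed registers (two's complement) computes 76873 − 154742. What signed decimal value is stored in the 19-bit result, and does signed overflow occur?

76873 → 0010010110001001001
154742 → 0100101110001110110
Subtract via negate-and-add: invert 0100101110001110110 + 1 = 1011010001110001010 (i.e. -154742).
  0010010110001001001
+ 1011010001110001010
= 1101100111111010011
Result 1101100111111010011: MSB = 1 → 446419 − 524288 = -77869.
Addends (after negating the subtrahend) have opposite signs, so signed overflow cannot occur.

-77869; no overflow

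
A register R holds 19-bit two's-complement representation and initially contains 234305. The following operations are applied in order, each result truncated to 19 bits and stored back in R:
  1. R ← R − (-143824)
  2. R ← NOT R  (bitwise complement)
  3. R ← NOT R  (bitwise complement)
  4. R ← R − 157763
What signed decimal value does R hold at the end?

220366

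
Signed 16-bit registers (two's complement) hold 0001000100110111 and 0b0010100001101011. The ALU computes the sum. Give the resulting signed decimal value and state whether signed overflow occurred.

0001000100110111 = 4407 (signed)
0b0010100001101011 → 0010100001101011 = 10347 (signed)
  0001000100110111
+ 0010100001101011
= 0011100110100010
Result 0011100110100010: MSB = 0 → value 14754.
Both addends are non-negative and so is the stored result: no signed overflow.

14754; no overflow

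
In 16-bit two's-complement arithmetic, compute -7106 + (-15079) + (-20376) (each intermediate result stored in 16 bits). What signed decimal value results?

-7106 + (-15079) = -22185 (1010100101010111)
-22185 + (-20376) = -42561 → wraps to 22975 (0101100110111111)

22975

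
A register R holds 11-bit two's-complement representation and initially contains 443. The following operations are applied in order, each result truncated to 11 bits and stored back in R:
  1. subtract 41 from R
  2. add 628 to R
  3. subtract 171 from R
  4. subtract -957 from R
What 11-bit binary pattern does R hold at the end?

11100011000

Start: R = 443 = 00110111011.
R = 443 − 41 = 402 = 00110010010
R = 402 + 628 = 1030; wraps to -1018 = 10000000110
R = -1018 − 171 = -1189; wraps to 859 = 01101011011
R = 859 − (-957) = 1816; wraps to -232 = 11100011000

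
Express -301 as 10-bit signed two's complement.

|-301| = 301 = 0100101101 in 10 bits.
Invert the bits: 1011010010. Add 1: 1011010011.
Check: 1011010011 reads as 723 − 1024 = -301.

1011010011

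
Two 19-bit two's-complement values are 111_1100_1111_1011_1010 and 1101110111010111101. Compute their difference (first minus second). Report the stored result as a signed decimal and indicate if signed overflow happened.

111_1100_1111_1011_1010 → 1111100111110111010 = -12358 (signed)
1101110111010111101 = -69955 (signed)
Subtract via negate-and-add: invert 1101110111010111101 + 1 = 0010001000101000011 (i.e. 69955).
  1111100111110111010
+ 0010001000101000011
= 0001110000011111101  (discard carry-out 1)
Result 0001110000011111101: MSB = 0 → value 57597.
Addends (after negating the subtrahend) have opposite signs, so signed overflow cannot occur.

57597; no overflow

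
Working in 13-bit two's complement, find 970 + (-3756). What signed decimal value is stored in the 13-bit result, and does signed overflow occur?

970 → 0001111001010
-3756 → 1000101010100
  0001111001010
+ 1000101010100
= 1010100011110
Result 1010100011110: MSB = 1 → 5406 − 8192 = -2786.
Addends have opposite signs, so signed overflow cannot occur.

-2786; no overflow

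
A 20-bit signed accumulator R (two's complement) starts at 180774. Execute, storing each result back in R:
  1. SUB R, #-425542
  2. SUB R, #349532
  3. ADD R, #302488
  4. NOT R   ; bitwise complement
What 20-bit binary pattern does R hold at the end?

01110111011101010111

Start: R = 180774 = 00101100001000100110.
R = 180774 − (-425542) = 606316; wraps to -442260 = 10010100000001101100
R = -442260 − 349532 = -791792; wraps to 256784 = 00111110101100010000
R = 256784 + 302488 = 559272; wraps to -489304 = 10001000100010101000
R = NOT 10001000100010101000 = 01110111011101010111 = 489303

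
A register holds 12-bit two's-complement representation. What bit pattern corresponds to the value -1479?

101000111001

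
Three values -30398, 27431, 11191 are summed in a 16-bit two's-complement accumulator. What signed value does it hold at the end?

8224

-30398 + 27431 = -2967 (1111010001101001)
-2967 + 11191 = 8224 (0010000000100000)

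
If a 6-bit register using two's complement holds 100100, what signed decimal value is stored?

-28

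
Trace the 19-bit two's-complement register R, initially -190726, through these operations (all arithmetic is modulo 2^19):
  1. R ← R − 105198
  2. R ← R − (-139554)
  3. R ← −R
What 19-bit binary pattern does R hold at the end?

0100110001011010010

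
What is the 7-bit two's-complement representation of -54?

1001010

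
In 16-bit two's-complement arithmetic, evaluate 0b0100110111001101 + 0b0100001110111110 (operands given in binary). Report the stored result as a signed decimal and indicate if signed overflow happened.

-28277; overflow

0b0100110111001101 → 0100110111001101 = 19917 (signed)
0b0100001110111110 → 0100001110111110 = 17342 (signed)
  0100110111001101
+ 0100001110111110
= 1001000110001011
Result 1001000110001011: MSB = 1 → 37259 − 65536 = -28277.
Both addends are non-negative but the stored result is negative: signed overflow. The true value 19917 + 17342 = 37259 lies outside [-32768, 32767].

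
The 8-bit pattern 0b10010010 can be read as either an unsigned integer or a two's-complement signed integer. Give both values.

Unsigned: 10010010 = 146.
Signed: MSB=1 → 146 − 256 = -110.

unsigned = 146, signed = -110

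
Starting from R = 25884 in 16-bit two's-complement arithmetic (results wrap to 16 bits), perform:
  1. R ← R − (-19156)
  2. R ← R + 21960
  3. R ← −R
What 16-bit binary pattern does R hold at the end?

Start: R = 25884 = 0110010100011100.
R = 25884 − (-19156) = 45040; wraps to -20496 = 1010111111110000
R = -20496 + 21960 = 1464 = 0000010110111000
R = −(1464) = -1464 = 1111101001001000

1111101001001000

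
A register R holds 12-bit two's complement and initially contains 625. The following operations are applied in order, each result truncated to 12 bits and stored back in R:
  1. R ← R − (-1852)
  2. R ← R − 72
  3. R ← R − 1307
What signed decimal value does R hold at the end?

1098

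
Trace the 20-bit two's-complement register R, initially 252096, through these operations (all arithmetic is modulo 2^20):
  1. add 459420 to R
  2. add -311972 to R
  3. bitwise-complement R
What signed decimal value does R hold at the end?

Start: R = 252096 = 00111101100011000000.
R = 252096 + 459420 = 711516; wraps to -337060 = 10101101101101011100
R = -337060 + (-311972) = -649032; wraps to 399544 = 01100001100010111000
R = NOT 01100001100010111000 = 10011110011101000111 = -399545

-399545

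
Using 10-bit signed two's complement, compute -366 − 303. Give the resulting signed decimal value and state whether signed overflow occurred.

-366 → 1010010010
303 → 0100101111
Subtract via negate-and-add: invert 0100101111 + 1 = 1011010001 (i.e. -303).
  1010010010
+ 1011010001
= 0101100011  (discard carry-out 1)
Result 0101100011: MSB = 0 → value 355.
Both addends (after negating the subtrahend) are negative but the stored result is non-negative: signed overflow. The true value -366 − 303 = -669 lies outside [-512, 511].

355; overflow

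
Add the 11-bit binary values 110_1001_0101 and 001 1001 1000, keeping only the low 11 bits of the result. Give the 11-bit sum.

00000101101

  11010010101
+ 00110011000
= 00000101101  (discard carry-out 1)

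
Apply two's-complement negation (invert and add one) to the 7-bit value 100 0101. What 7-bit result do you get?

0111011

Invert: 0111010. Add 1: 0111011.
Check: 1000101 = -59, 0111011 = 59.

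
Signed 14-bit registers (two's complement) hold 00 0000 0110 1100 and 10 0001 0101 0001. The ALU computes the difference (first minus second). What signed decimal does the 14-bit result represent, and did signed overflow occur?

7963; no overflow

00 0000 0110 1100 → 00000001101100 = 108 (signed)
10 0001 0101 0001 → 10000101010001 = -7855 (signed)
Subtract via negate-and-add: invert 10000101010001 + 1 = 01111010101111 (i.e. 7855).
  00000001101100
+ 01111010101111
= 01111100011011
Result 01111100011011: MSB = 0 → value 7963.
Both addends (after negating the subtrahend) are non-negative and so is the stored result: no signed overflow.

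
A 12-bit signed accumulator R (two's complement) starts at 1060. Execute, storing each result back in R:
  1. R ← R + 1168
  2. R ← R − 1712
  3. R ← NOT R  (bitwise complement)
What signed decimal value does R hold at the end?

-517

Start: R = 1060 = 010000100100.
R = 1060 + 1168 = 2228; wraps to -1868 = 100010110100
R = -1868 − 1712 = -3580; wraps to 516 = 001000000100
R = NOT 001000000100 = 110111111011 = -517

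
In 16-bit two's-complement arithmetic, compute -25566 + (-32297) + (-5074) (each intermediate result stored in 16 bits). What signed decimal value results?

2599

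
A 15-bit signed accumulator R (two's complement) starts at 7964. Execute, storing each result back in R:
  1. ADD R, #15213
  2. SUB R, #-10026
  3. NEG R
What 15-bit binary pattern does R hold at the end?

111111001001101

Start: R = 7964 = 001111100011100.
R = 7964 + 15213 = 23177; wraps to -9591 = 101101010001001
R = -9591 − (-10026) = 435 = 000000110110011
R = −(435) = -435 = 111111001001101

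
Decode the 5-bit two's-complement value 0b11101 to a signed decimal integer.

-3

MSB is 1, so the value is negative.
Unsigned reading: 29. Subtract 2^5 = 32: 29 − 32 = -3.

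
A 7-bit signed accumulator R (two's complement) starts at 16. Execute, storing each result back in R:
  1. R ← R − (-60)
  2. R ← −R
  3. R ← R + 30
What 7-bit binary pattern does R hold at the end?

Start: R = 16 = 0010000.
R = 16 − (-60) = 76; wraps to -52 = 1001100
R = −(-52) = 52 = 0110100
R = 52 + 30 = 82; wraps to -46 = 1010010

1010010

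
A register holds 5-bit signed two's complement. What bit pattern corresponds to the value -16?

10000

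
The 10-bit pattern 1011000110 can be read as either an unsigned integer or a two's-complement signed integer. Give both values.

unsigned = 710, signed = -314

Unsigned: 1011000110 = 710.
Signed: MSB=1 → 710 − 1024 = -314.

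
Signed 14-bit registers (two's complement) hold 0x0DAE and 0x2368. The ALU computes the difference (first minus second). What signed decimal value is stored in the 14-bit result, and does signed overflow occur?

0x0DAE = 00110110101110 = 3502 (signed)
0x2368 = 10001101101000 = -7320 (signed)
Subtract via negate-and-add: invert 10001101101000 + 1 = 01110010011000 (i.e. 7320).
  00110110101110
+ 01110010011000
= 10101001000110
Result 10101001000110: MSB = 1 → 10822 − 16384 = -5562.
Both addends (after negating the subtrahend) are non-negative but the stored result is negative: signed overflow. The true value 3502 − (-7320) = 10822 lies outside [-8192, 8191].

-5562; overflow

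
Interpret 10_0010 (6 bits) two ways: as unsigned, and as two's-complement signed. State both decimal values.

Unsigned: 100010 = 34.
Signed: MSB=1 → 34 − 64 = -30.

unsigned = 34, signed = -30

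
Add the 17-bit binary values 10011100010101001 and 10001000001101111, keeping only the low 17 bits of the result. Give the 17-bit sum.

  10011100010101001
+ 10001000001101111
= 00100100100011000  (discard carry-out 1)

00100100100011000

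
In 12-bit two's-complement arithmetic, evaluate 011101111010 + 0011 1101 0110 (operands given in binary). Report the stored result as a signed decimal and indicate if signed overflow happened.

-1200; overflow

011101111010 = 1914 (signed)
0011 1101 0110 → 001111010110 = 982 (signed)
  011101111010
+ 001111010110
= 101101010000
Result 101101010000: MSB = 1 → 2896 − 4096 = -1200.
Both addends are non-negative but the stored result is negative: signed overflow. The true value 1914 + 982 = 2896 lies outside [-2048, 2047].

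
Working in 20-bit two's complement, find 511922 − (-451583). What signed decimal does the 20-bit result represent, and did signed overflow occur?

-85071; overflow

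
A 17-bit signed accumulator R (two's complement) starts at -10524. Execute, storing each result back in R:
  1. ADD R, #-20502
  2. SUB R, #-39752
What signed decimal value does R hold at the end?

8726

Start: R = -10524 = 11101011011100100.
R = -10524 + (-20502) = -31026 = 11000011011001110
R = -31026 − (-39752) = 8726 = 00010001000010110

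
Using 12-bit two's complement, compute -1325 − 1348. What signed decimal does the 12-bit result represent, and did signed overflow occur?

1423; overflow

-1325 → 101011010011
1348 → 010101000100
Subtract via negate-and-add: invert 010101000100 + 1 = 101010111100 (i.e. -1348).
  101011010011
+ 101010111100
= 010110001111  (discard carry-out 1)
Result 010110001111: MSB = 0 → value 1423.
Both addends (after negating the subtrahend) are negative but the stored result is non-negative: signed overflow. The true value -1325 − 1348 = -2673 lies outside [-2048, 2047].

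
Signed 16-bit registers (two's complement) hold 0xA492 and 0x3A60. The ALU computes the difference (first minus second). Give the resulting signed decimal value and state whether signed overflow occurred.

27186; overflow

0xA492 = 1010010010010010 = -23406 (signed)
0x3A60 = 0011101001100000 = 14944 (signed)
Subtract via negate-and-add: invert 0011101001100000 + 1 = 1100010110100000 (i.e. -14944).
  1010010010010010
+ 1100010110100000
= 0110101000110010  (discard carry-out 1)
Result 0110101000110010: MSB = 0 → value 27186.
Both addends (after negating the subtrahend) are negative but the stored result is non-negative: signed overflow. The true value -23406 − 14944 = -38350 lies outside [-32768, 32767].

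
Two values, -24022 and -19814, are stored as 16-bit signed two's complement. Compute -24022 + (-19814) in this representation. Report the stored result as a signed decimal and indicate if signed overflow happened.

21700; overflow

-24022 → 1010001000101010
-19814 → 1011001010011010
  1010001000101010
+ 1011001010011010
= 0101010011000100  (discard carry-out 1)
Result 0101010011000100: MSB = 0 → value 21700.
Both addends are negative but the stored result is non-negative: signed overflow. The true value -24022 + (-19814) = -43836 lies outside [-32768, 32767].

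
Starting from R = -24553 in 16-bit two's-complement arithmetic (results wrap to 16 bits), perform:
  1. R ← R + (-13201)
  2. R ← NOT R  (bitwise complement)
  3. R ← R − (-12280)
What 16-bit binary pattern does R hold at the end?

Start: R = -24553 = 1010000000010111.
R = -24553 + (-13201) = -37754; wraps to 27782 = 0110110010000110
R = NOT 0110110010000110 = 1001001101111001 = -27783
R = -27783 − (-12280) = -15503 = 1100001101110001

1100001101110001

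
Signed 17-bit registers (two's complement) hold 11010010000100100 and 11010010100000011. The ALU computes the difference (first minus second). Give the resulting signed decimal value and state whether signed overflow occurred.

-223; no overflow

11010010000100100 = -23516 (signed)
11010010100000011 = -23293 (signed)
Subtract via negate-and-add: invert 11010010100000011 + 1 = 00101101011111101 (i.e. 23293).
  11010010000100100
+ 00101101011111101
= 11111111100100001
Result 11111111100100001: MSB = 1 → 130849 − 131072 = -223.
Addends (after negating the subtrahend) have opposite signs, so signed overflow cannot occur.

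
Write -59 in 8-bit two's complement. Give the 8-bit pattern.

11000101

|-59| = 59 = 00111011 in 8 bits.
Invert the bits: 11000100. Add 1: 11000101.
Check: 11000101 reads as 197 − 256 = -59.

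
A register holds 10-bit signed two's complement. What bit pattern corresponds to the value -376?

|-376| = 376 = 0101111000 in 10 bits.
Invert the bits: 1010000111. Add 1: 1010001000.

1010001000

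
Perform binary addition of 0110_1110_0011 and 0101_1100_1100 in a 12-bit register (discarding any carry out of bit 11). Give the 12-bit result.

110010101111

  011011100011
+ 010111001100
= 110010101111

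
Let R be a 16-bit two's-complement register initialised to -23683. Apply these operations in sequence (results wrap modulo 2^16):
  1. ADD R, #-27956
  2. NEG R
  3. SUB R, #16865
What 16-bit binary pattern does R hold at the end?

Start: R = -23683 = 1010001101111101.
R = -23683 + (-27956) = -51639; wraps to 13897 = 0011011001001001
R = −(13897) = -13897 = 1100100110110111
R = -13897 − 16865 = -30762 = 1000011111010110

1000011111010110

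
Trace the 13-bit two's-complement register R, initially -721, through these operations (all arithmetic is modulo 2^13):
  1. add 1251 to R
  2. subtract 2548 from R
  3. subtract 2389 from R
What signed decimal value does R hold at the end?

3785

Start: R = -721 = 1110100101111.
R = -721 + 1251 = 530 = 0001000010010
R = 530 − 2548 = -2018 = 1100000011110
R = -2018 − 2389 = -4407; wraps to 3785 = 0111011001001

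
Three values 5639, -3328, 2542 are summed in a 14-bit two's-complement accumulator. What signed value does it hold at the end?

5639 + (-3328) = 2311 (00100100000111)
2311 + 2542 = 4853 (01001011110101)

4853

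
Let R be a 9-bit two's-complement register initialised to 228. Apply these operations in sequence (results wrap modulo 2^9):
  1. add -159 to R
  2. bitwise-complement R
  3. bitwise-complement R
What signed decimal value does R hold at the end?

Start: R = 228 = 011100100.
R = 228 + (-159) = 69 = 001000101
R = NOT 001000101 = 110111010 = -70
R = NOT 110111010 = 001000101 = 69

69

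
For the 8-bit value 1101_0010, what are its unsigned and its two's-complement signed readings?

Unsigned: 11010010 = 210.
Signed: MSB=1 → 210 − 256 = -46.

unsigned = 210, signed = -46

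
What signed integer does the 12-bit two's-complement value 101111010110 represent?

MSB is 1, so the value is negative.
Invert: 010000101001. Add 1: 010000101010 = 1066. So the value is −1066.

-1066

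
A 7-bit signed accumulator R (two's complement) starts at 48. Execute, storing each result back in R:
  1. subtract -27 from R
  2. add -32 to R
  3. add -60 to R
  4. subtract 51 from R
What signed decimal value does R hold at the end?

Start: R = 48 = 0110000.
R = 48 − (-27) = 75; wraps to -53 = 1001011
R = -53 + (-32) = -85; wraps to 43 = 0101011
R = 43 + (-60) = -17 = 1101111
R = -17 − 51 = -68; wraps to 60 = 0111100

60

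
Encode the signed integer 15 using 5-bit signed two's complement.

15 is non-negative, so write it directly in 5 bits: 01111.

01111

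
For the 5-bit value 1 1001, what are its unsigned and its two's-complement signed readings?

unsigned = 25, signed = -7

Unsigned: 11001 = 25.
Signed: MSB=1 → 25 − 32 = -7.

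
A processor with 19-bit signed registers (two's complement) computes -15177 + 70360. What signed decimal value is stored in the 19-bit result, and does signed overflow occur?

55183; no overflow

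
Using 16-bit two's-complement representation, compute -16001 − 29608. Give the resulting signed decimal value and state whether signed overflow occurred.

-16001 → 1100000101111111
29608 → 0111001110101000
Subtract via negate-and-add: invert 0111001110101000 + 1 = 1000110001011000 (i.e. -29608).
  1100000101111111
+ 1000110001011000
= 0100110111010111  (discard carry-out 1)
Result 0100110111010111: MSB = 0 → value 19927.
Both addends (after negating the subtrahend) are negative but the stored result is non-negative: signed overflow. The true value -16001 − 29608 = -45609 lies outside [-32768, 32767].

19927; overflow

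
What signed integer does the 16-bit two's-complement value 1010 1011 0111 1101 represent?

-21635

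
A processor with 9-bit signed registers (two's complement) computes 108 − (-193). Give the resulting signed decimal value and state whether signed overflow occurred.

108 → 001101100
-193 → 100111111
Subtract via negate-and-add: invert 100111111 + 1 = 011000001 (i.e. 193).
  001101100
+ 011000001
= 100101101
Result 100101101: MSB = 1 → 301 − 512 = -211.
Both addends (after negating the subtrahend) are non-negative but the stored result is negative: signed overflow. The true value 108 − (-193) = 301 lies outside [-256, 255].

-211; overflow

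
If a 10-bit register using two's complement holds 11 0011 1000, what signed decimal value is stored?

-200

MSB is 1, so the value is negative.
Invert: 0011000111. Add 1: 0011001000 = 200. So the value is −200.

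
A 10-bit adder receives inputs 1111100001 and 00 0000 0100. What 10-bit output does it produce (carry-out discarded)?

1111100101

  1111100001
+ 0000000100
= 1111100101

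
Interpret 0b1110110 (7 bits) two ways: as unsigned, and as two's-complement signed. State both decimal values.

Unsigned: 1110110 = 118.
Signed: MSB=1 → 118 − 128 = -10.

unsigned = 118, signed = -10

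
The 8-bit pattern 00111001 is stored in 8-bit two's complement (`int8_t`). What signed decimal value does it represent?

MSB is 0, so the value is non-negative: 00111001 = 57.

57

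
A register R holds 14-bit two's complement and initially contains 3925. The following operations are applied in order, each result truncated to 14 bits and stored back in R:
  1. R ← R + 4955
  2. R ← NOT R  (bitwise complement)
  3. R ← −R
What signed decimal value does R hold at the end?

Start: R = 3925 = 00111101010101.
R = 3925 + 4955 = 8880; wraps to -7504 = 10001010110000
R = NOT 10001010110000 = 01110101001111 = 7503
R = −(7503) = -7503 = 10001010110001

-7503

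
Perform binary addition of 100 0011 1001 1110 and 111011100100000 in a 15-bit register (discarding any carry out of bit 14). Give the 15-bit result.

  100001110011110
+ 111011100100000
= 011101010111110  (discard carry-out 1)

011101010111110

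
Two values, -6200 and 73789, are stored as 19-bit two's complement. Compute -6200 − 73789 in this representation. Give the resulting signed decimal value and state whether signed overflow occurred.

-79989; no overflow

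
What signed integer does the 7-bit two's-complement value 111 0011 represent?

MSB is 1, so the value is negative.
Unsigned reading: 115. Subtract 2^7 = 128: 115 − 128 = -13.

-13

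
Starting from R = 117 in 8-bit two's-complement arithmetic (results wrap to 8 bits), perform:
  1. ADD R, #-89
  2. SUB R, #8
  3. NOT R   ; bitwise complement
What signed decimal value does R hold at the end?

Start: R = 117 = 01110101.
R = 117 + (-89) = 28 = 00011100
R = 28 − 8 = 20 = 00010100
R = NOT 00010100 = 11101011 = -21

-21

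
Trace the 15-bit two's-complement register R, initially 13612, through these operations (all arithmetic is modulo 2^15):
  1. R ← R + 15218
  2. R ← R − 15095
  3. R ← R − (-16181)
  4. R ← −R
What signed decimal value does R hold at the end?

Start: R = 13612 = 011010100101100.
R = 13612 + 15218 = 28830; wraps to -3938 = 111000010011110
R = -3938 − 15095 = -19033; wraps to 13735 = 011010110100111
R = 13735 − (-16181) = 29916; wraps to -2852 = 111010011011100
R = −(-2852) = 2852 = 000101100100100

2852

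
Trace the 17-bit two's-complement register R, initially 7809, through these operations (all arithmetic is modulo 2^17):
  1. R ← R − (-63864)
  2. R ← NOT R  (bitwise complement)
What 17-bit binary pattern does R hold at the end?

01110100000000110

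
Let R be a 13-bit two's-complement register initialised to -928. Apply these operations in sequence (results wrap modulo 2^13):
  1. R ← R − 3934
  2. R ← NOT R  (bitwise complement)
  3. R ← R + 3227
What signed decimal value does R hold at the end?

Start: R = -928 = 1110001100000.
R = -928 − 3934 = -4862; wraps to 3330 = 0110100000010
R = NOT 0110100000010 = 1001011111101 = -3331
R = -3331 + 3227 = -104 = 1111110011000

-104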